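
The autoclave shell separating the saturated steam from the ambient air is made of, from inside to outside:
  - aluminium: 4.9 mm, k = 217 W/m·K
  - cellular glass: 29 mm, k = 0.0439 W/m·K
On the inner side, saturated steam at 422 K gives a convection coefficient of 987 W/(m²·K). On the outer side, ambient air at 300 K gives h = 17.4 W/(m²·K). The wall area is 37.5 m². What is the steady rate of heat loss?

Q ≈ 6360 W

Thermal resistances in series:
R_inner film = 1/(h_i·A) = 1/(987×37.5) = 2.702×10^-5 K/W
R_aluminium = L/(kA) = 0.0049/(217×37.5) = 6.022×10^-7 K/W
R_cellular glass = L/(kA) = 0.029/(0.0439×37.5) = 0.01762 K/W
R_outer film = 1/(h_o·A) = 1/(17.4×37.5) = 0.001533 K/W
R_total = 0.01918 K/W
Q = ΔT / R_total = 122 / 0.01918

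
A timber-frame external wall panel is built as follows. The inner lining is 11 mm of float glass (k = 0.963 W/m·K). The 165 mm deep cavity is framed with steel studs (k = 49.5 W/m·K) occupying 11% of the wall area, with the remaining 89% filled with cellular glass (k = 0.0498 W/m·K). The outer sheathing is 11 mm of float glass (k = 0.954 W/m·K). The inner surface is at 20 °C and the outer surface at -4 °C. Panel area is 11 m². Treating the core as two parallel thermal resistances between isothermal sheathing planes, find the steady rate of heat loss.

Q ≈ 4980 W

Sheathing layers in series; stud and cavity paths in parallel between them.
R_inner = 0.011/(0.963×11) = 0.001038 K/W
R_stud  = 0.165/(49.5×0.11×11) = 0.002755 K/W
R_cav   = 0.165/(0.0498×0.89×11) = 0.3384 K/W
1/R_core = 1/R_stud + 1/R_cav → R_core = 0.002733 K/W
R_outer = 0.011/(0.954×11) = 0.001048 K/W
R_total = 0.004819 K/W
Q = ΔT/R_total = 24/0.004819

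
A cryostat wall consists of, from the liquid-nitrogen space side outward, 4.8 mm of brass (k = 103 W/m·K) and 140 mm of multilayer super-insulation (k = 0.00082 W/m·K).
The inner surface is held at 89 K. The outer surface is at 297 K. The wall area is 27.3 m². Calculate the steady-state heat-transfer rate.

Q ≈ 33.3 W

Thermal resistances in series:
R_brass = L/(kA) = 0.0048/(103×27.3) = 1.707×10^-6 K/W
R_multilayer super-insulation = L/(kA) = 0.14/(0.00082×27.3) = 6.254 K/W
R_total = 6.254 K/W
Q = ΔT / R_total = 208 / 6.254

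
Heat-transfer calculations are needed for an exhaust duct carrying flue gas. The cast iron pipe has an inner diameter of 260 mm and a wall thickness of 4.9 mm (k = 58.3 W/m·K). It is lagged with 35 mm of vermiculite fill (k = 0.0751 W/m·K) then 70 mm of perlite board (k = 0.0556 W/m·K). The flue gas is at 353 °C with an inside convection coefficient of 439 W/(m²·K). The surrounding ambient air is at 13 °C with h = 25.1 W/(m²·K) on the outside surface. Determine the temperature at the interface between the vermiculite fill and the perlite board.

Cylindrical conduction, so R = ln(r₂/r₁)/(2πkL) per layer, in series:
R_inner film = 1/(h_i·2πr₁L) = 1/(439×2π×0.13×1) = 0.002789 K/W
R_cast iron pipe wall = ln(134.9/130)/(2π×58.3×1) = 1.01×10^-4 K/W
R_vermiculite fill = ln(169.9/134.9)/(2π×0.0751×1) = 0.4889 K/W
R_perlite board = ln(239.9/169.9)/(2π×0.0556×1) = 0.9876 K/W
R_outer film = 1/(h_o·2πr_oL) = 1/(25.1×2π×0.2399×1) = 0.02643 K/W
R_total = 1.506 K/W
Q = ΔT/R_total = 340/1.506
Q = 226 W/m
T_interface = T_inner − Q·ΣR(inner→interface) = 353 − 226×0.4917

T ≈ 242 °C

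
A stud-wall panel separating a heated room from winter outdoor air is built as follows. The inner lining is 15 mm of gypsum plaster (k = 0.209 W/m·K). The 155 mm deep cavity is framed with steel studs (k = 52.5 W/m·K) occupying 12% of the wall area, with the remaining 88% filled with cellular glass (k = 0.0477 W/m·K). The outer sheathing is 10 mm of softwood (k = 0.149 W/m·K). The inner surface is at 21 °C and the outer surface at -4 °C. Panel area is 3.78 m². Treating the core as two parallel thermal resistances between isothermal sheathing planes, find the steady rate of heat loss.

Sheathing layers in series; stud and cavity paths in parallel between them.
R_inner = 0.015/(0.209×3.78) = 0.01899 K/W
R_stud  = 0.155/(52.5×0.12×3.78) = 0.006509 K/W
R_cav   = 0.155/(0.0477×0.88×3.78) = 0.9769 K/W
1/R_core = 1/R_stud + 1/R_cav → R_core = 0.006466 K/W
R_outer = 0.01/(0.149×3.78) = 0.01776 K/W
R_total = 0.04321 K/W
Q = ΔT/R_total = 25/0.04321

Q ≈ 579 W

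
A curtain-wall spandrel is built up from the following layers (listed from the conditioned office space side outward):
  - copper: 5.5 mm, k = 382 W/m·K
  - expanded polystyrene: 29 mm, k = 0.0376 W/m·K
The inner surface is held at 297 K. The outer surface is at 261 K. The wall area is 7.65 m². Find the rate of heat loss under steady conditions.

Q ≈ 357 W

Using the resistance-network approach (series):
R_copper = L/(kA) = 0.0055/(382×7.65) = 1.882×10^-6 K/W
R_expanded polystyrene = L/(kA) = 0.029/(0.0376×7.65) = 0.1008 K/W
R_total = 0.1008 K/W
Q = ΔT / R_total = 36 / 0.1008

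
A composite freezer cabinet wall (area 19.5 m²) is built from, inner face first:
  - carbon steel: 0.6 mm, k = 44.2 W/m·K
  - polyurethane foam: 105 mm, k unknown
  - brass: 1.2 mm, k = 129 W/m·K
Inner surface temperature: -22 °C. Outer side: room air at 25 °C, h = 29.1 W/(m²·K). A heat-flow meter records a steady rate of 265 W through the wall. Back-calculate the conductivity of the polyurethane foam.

Using the resistance-network approach (series):
R_carbon steel = L/(kA) = 0.0006/(44.2×19.5) = 6.961×10^-7 K/W
R_brass = L/(kA) = 0.0012/(129×19.5) = 4.77×10^-7 K/W
R_outer film = 1/(h_o·A) = 1/(29.1×19.5) = 0.001762 K/W
Sum of known resistances R_other = 0.001763 K/W
Total R = ΔT/Q = 47/265 = 0.1774 K/W
R_polyurethane foam = R_total − R_other = 0.1756 K/W
k = L/(R·A) = 0.105/(0.1756×19.5)

k ≈ 0.0307 W/(m·K)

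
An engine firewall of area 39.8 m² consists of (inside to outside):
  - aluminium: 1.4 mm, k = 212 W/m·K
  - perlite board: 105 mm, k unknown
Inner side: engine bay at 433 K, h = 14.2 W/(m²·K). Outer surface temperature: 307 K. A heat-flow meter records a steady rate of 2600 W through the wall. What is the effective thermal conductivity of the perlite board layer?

k ≈ 0.0565 W/(m·K)

Model the wall as resistances in series:
R_inner film = 1/(h_i·A) = 1/(14.2×39.8) = 0.001769 K/W
R_aluminium = L/(kA) = 0.0014/(212×39.8) = 1.659×10^-7 K/W
Sum of known resistances R_other = 0.00177 K/W
Total R = ΔT/Q = 126/2600 = 0.04846 K/W
R_perlite board = R_total − R_other = 0.04669 K/W
k = L/(R·A) = 0.105/(0.04669×39.8)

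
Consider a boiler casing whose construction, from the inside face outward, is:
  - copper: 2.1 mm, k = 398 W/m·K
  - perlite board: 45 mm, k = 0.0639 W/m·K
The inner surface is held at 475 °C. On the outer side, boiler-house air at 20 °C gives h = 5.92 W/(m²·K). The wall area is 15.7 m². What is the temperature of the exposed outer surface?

Series thermal resistances:
R_copper = L/(kA) = 0.0021/(398×15.7) = 3.361×10^-7 K/W
R_perlite board = L/(kA) = 0.045/(0.0639×15.7) = 0.04486 K/W
R_outer film = 1/(h_o·A) = 1/(5.92×15.7) = 0.01076 K/W
R_total = 0.05561 K/W;  Q = ΔT/R_total = 455/0.05561 = 8181 W
T_interface = T_inner − Q·ΣR(inner→interface) = 475 − 8180×0.04486

T ≈ 108 °C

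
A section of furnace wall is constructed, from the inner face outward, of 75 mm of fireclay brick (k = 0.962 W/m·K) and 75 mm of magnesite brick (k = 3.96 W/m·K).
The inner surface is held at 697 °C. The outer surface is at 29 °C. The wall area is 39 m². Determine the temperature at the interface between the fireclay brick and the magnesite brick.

T ≈ 160 °C

Using the resistance-network approach (series):
R_fireclay brick = L/(kA) = 0.075/(0.962×39) = 0.001999 K/W
R_magnesite brick = L/(kA) = 0.075/(3.96×39) = 4.856×10^-4 K/W
R_total = 0.002485 K/W;  Q = ΔT/R_total = 668/0.002485 = 268800 W
T_interface = T_inner − Q·ΣR(inner→interface) = 697 − 269000×0.001999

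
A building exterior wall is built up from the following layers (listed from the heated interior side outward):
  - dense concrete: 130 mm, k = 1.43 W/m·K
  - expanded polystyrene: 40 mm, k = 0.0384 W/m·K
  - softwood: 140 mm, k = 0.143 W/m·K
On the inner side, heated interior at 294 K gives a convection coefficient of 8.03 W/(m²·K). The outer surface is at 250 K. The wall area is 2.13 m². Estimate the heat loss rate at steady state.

Thermal resistances in series:
R_inner film = 1/(h_i·A) = 1/(8.03×2.13) = 0.05847 K/W
R_dense concrete = L/(kA) = 0.13/(1.43×2.13) = 0.04268 K/W
R_expanded polystyrene = L/(kA) = 0.04/(0.0384×2.13) = 0.489 K/W
R_softwood = L/(kA) = 0.14/(0.143×2.13) = 0.4596 K/W
R_total = 1.05 K/W
Q = ΔT / R_total = 44 / 1.05

Q ≈ 41.9 W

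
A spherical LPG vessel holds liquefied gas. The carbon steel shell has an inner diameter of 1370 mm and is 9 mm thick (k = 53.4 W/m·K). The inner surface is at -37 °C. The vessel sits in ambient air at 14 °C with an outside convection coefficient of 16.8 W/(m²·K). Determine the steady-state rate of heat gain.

Spherical conduction: R = (1/r_in − 1/r_out)/(4πk) per layer; series-sum.
R_carbon steel shell = (1/0.685 − 1/0.694)/(4π×53.4) = 2.821×10^-5 K/W
R_outer film = 1/(h·4πr_o²) = 1/(16.8×4π×0.694²) = 0.009835 K/W
R_total = 0.009863 K/W
Q = ΔT/R_total = 51/0.009863

Q ≈ 5170 W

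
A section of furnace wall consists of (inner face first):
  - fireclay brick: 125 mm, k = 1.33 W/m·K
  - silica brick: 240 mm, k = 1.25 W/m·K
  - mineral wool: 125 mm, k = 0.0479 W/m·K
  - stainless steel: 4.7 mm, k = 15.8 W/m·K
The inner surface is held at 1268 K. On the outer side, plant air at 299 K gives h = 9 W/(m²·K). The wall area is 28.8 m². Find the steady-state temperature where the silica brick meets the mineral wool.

T ≈ 1180 K

Using the resistance-network approach (series):
R_fireclay brick = L/(kA) = 0.125/(1.33×28.8) = 0.003263 K/W
R_silica brick = L/(kA) = 0.24/(1.25×28.8) = 0.006667 K/W
R_mineral wool = L/(kA) = 0.125/(0.0479×28.8) = 0.09061 K/W
R_stainless steel = L/(kA) = 0.0047/(15.8×28.8) = 1.033×10^-5 K/W
R_outer film = 1/(h_o·A) = 1/(9×28.8) = 0.003858 K/W
R_total = 0.1044 K/W;  Q = ΔT/R_total = 969/0.1044 = 9281 W
T_interface = T_inner − Q·ΣR(inner→interface) = 1268 − 9280×0.00993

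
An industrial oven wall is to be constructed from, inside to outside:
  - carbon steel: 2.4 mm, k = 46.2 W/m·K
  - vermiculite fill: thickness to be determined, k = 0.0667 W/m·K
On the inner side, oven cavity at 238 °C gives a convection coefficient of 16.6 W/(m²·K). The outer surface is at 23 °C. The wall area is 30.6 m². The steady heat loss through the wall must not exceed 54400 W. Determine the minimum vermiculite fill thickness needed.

Series thermal resistances:
R_inner film = 1/(h_i·A) = 1/(16.6×30.6) = 0.001969 K/W
R_carbon steel = L/(kA) = 0.0024/(46.2×30.6) = 1.698×10^-6 K/W
Sum of the known resistances R_other = 0.00197 K/W
Required total resistance R_tot = ΔT/Q_allow = 215/54400 = 0.003952 K/W
R_vermiculite fill = R_tot − R_other = 0.001982 K/W
L = R·k·A = 0.001982×0.0667×30.6

L ≈ 4.04 mm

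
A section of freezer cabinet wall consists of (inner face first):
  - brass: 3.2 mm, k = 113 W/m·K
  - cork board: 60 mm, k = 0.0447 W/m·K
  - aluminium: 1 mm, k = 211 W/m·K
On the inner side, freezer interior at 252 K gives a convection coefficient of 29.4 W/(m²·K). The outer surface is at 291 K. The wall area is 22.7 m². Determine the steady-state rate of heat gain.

Q ≈ 643 W

Using the resistance-network approach (series):
R_inner film = 1/(h_i·A) = 1/(29.4×22.7) = 0.001498 K/W
R_brass = L/(kA) = 0.0032/(113×22.7) = 1.248×10^-6 K/W
R_cork board = L/(kA) = 0.06/(0.0447×22.7) = 0.05913 K/W
R_aluminium = L/(kA) = 0.001/(211×22.7) = 2.088×10^-7 K/W
R_total = 0.06063 K/W
Q = ΔT / R_total = 39 / 0.06063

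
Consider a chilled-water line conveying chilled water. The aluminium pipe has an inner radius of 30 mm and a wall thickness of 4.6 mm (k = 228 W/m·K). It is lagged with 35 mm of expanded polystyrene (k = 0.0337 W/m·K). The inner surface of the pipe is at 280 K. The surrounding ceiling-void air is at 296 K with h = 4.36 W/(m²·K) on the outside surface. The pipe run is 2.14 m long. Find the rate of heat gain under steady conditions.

Q ≈ 8.95 W

Per-layer cylindrical resistances, series-summed:
R_aluminium pipe wall = ln(34.6/30)/(2π×228×2.14) = 4.653×10^-5 K/W
R_expanded polystyrene = ln(69.6/34.6)/(2π×0.0337×2.14) = 1.542 K/W
R_outer film = 1/(h_o·2πr_oL) = 1/(4.36×2π×0.0696×2.14) = 0.2451 K/W
R_total = 1.788 K/W
Q = ΔT/R_total = 16/1.788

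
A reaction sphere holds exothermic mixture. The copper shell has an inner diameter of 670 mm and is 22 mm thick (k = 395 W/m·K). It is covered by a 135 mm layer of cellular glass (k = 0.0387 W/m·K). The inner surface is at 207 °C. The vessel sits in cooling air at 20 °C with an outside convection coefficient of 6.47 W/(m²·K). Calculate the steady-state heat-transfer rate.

Radial (spherical) resistances in series:
R_copper shell = (1/0.335 − 1/0.357)/(4π×395) = 3.706×10^-5 K/W
R_cellular glass = (1/0.357 − 1/0.492)/(4π×0.0387) = 1.58 K/W
R_outer film = 1/(h·4πr_o²) = 1/(6.47×4π×0.492²) = 0.05081 K/W
R_total = 1.631 K/W
Q = ΔT/R_total = 187/1.631

Q ≈ 115 W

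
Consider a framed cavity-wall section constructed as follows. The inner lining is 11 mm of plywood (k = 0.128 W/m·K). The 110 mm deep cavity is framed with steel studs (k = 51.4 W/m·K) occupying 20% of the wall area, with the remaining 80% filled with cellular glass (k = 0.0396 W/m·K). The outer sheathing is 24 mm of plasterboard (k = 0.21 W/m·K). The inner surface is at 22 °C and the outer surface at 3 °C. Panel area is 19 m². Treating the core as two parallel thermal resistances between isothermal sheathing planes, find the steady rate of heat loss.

Sheathing layers in series; stud and cavity paths in parallel between them.
R_inner = 0.011/(0.128×19) = 0.004523 K/W
R_stud  = 0.11/(51.4×0.2×19) = 5.632×10^-4 K/W
R_cav   = 0.11/(0.0396×0.8×19) = 0.1827 K/W
1/R_core = 1/R_stud + 1/R_cav → R_core = 5.614×10^-4 K/W
R_outer = 0.024/(0.21×19) = 0.006015 K/W
R_total = 0.0111 K/W
Q = ΔT/R_total = 19/0.0111

Q ≈ 1710 W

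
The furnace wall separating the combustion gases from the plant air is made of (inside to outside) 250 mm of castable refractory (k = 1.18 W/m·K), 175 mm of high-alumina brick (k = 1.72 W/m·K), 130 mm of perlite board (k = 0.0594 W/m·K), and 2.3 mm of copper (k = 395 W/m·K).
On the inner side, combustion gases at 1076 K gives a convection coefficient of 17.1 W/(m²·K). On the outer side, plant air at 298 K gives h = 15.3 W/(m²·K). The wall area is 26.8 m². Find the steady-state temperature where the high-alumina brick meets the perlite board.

T ≈ 966 K

Model the wall as resistances in series:
R_inner film = 1/(h_i·A) = 1/(17.1×26.8) = 0.002182 K/W
R_castable refractory = L/(kA) = 0.25/(1.18×26.8) = 0.007905 K/W
R_high-alumina brick = L/(kA) = 0.175/(1.72×26.8) = 0.003796 K/W
R_perlite board = L/(kA) = 0.13/(0.0594×26.8) = 0.08166 K/W
R_copper = L/(kA) = 0.0023/(395×26.8) = 2.173×10^-7 K/W
R_outer film = 1/(h_o·A) = 1/(15.3×26.8) = 0.002439 K/W
R_total = 0.09799 K/W;  Q = ΔT/R_total = 778/0.09799 = 7940 W
T_interface = T_inner − Q·ΣR(inner→interface) = 1076 − 7940×0.01388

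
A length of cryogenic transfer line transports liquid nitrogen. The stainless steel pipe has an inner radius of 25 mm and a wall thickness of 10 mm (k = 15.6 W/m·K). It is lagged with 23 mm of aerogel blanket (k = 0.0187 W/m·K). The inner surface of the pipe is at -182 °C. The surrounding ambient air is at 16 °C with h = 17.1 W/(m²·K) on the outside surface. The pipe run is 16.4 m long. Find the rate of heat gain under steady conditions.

Radial resistances (cylindrical: R_cond = ln(r_o/r_i)/(2πkL), R_conv = 1/(h·2πrL)):
R_stainless steel pipe wall = ln(35/25)/(2π×15.6×16.4) = 2.093×10^-4 K/W
R_aerogel blanket = ln(58/35)/(2π×0.0187×16.4) = 0.2621 K/W
R_outer film = 1/(h_o·2πr_oL) = 1/(17.1×2π×0.058×16.4) = 0.009785 K/W
R_total = 0.2721 K/W
Q = ΔT/R_total = 198/0.2721

Q ≈ 728 W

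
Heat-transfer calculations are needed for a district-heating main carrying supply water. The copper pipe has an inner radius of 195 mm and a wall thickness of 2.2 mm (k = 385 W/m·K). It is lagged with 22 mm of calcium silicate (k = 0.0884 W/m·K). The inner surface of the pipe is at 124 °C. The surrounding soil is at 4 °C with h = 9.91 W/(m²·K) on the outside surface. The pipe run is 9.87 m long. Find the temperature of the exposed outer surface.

T ≈ 37.3 °C

For a radial system each layer contributes R = ln(r_out/r_in)/(2πkL); films add R = 1/(hA).
R_copper pipe wall = ln(197.2/195)/(2π×385×9.87) = 4.699×10^-7 K/W
R_calcium silicate = ln(219.2/197.2)/(2π×0.0884×9.87) = 0.01929 K/W
R_outer film = 1/(h_o·2πr_oL) = 1/(9.91×2π×0.2192×9.87) = 0.007423 K/W
R_total = 0.02672 K/W
Q = ΔT/R_total = 120/0.02672
Q = 4490 W
T_interface = T_inner − Q·ΣR(inner→interface) = 124 − 4490×0.01929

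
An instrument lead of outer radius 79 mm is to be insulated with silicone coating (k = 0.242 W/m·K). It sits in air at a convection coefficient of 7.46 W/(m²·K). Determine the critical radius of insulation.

For a cylinder r_cr = k/h = 0.242/7.46
r_cr = 32.4 mm; since the bare radius (79 mm) is above r_cr, any added insulation will reduce heat loss.

r_cr ≈ 32.4 mm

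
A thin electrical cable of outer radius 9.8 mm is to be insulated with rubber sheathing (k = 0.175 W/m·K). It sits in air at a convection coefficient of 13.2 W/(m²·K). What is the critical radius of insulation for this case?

For a cylinder r_cr = k/h = 0.175/13.2
r_cr = 13.3 mm; since the bare radius (9.8 mm) is below r_cr, adding a thin layer of insulation will *increase* heat loss.

r_cr ≈ 13.3 mm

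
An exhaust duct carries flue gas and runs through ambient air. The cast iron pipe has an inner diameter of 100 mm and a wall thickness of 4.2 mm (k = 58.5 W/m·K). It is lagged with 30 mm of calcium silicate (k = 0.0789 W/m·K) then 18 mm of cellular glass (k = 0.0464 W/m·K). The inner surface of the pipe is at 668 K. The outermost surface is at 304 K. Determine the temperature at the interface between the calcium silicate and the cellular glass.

T ≈ 460 K

Cylindrical conduction, so R = ln(r₂/r₁)/(2πkL) per layer, in series:
R_cast iron pipe wall = ln(54.2/50)/(2π×58.5×1) = 2.194×10^-4 K/W
R_calcium silicate = ln(84.2/54.2)/(2π×0.0789×1) = 0.8886 K/W
R_cellular glass = ln(102.2/84.2)/(2π×0.0464×1) = 0.6645 K/W
R_total = 1.553 K/W
Q = ΔT/R_total = 364/1.553
Q = 234 W/m
T_interface = T_inner − Q·ΣR(inner→interface) = 668 − 234×0.8888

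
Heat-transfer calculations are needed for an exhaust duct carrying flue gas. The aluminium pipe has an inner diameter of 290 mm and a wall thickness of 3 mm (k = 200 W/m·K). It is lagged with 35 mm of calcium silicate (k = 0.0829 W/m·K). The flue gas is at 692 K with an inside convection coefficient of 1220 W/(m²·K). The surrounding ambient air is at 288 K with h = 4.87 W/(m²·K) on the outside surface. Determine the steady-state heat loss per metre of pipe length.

Per-layer cylindrical resistances, series-summed:
R_inner film = 1/(h_i·2πr₁L) = 1/(1220×2π×0.145×1) = 8.997×10^-4 K/W
R_aluminium pipe wall = ln(148/145)/(2π×200×1) = 1.63×10^-5 K/W
R_calcium silicate = ln(183/148)/(2π×0.0829×1) = 0.4075 K/W
R_outer film = 1/(h_o·2πr_oL) = 1/(4.87×2π×0.183×1) = 0.1786 K/W
R_total = 0.587 K/W
Q = ΔT/R_total = 404/0.587

q′ ≈ 688 W/m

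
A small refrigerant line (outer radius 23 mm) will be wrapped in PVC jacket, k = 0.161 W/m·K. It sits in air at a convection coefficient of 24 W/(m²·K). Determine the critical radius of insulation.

r_cr ≈ 6.71 mm

For a cylinder r_cr = k/h = 0.161/24
r_cr = 6.71 mm; since the bare radius (23 mm) is above r_cr, any added insulation will reduce heat loss.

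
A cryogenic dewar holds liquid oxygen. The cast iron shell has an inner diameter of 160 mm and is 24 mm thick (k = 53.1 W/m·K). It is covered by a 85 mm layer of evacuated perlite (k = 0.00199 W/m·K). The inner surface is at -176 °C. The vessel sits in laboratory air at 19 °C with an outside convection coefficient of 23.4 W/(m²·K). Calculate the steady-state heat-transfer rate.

Q ≈ 1.13 W

Spherical conduction: R = (1/r_in − 1/r_out)/(4πk) per layer; series-sum.
R_cast iron shell = (1/0.08 − 1/0.104)/(4π×53.1) = 0.004323 K/W
R_evacuated perlite = (1/0.104 − 1/0.189)/(4π×0.00199) = 172.9 K/W
R_outer film = 1/(h·4πr_o²) = 1/(23.4×4π×0.189²) = 0.0952 K/W
R_total = 173 K/W
Q = ΔT/R_total = 195/173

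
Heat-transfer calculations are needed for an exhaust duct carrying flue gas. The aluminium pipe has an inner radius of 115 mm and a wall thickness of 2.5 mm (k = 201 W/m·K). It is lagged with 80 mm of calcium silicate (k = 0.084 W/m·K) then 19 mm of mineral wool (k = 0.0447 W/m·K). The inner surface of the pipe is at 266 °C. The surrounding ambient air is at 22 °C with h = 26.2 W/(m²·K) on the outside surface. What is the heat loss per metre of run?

q′ ≈ 182 W/m

Cylindrical conduction, so R = ln(r₂/r₁)/(2πkL) per layer, in series:
R_aluminium pipe wall = ln(117.5/115)/(2π×201×1) = 1.703×10^-5 K/W
R_calcium silicate = ln(197.5/117.5)/(2π×0.084×1) = 0.9839 K/W
R_mineral wool = ln(216.5/197.5)/(2π×0.0447×1) = 0.327 K/W
R_outer film = 1/(h_o·2πr_oL) = 1/(26.2×2π×0.2165×1) = 0.02806 K/W
R_total = 1.339 K/W
Q = ΔT/R_total = 244/1.339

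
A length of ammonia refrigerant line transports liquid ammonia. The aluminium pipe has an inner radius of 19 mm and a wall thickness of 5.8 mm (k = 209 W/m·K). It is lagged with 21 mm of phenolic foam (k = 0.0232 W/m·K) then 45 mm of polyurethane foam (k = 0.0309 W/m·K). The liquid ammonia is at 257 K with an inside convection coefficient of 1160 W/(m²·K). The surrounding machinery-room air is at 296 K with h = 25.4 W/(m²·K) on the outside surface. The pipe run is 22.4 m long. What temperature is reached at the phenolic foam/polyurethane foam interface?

For a radial system each layer contributes R = ln(r_out/r_in)/(2πkL); films add R = 1/(hA).
R_inner film = 1/(h_i·2πr₁L) = 1/(1160×2π×0.019×22.4) = 3.224×10^-4 K/W
R_aluminium pipe wall = ln(24.8/19)/(2π×209×22.4) = 9.057×10^-6 K/W
R_phenolic foam = ln(45.8/24.8)/(2π×0.0232×22.4) = 0.1879 K/W
R_polyurethane foam = ln(90.8/45.8)/(2π×0.0309×22.4) = 0.1574 K/W
R_outer film = 1/(h_o·2πr_oL) = 1/(25.4×2π×0.0908×22.4) = 0.003081 K/W
R_total = 0.3486 K/W
Q = ΔT/R_total = 39/0.3486
Q = 112 W
T_interface = T_inner + Q·ΣR(inner→interface) = 257 + 112×0.1882

T ≈ 278 K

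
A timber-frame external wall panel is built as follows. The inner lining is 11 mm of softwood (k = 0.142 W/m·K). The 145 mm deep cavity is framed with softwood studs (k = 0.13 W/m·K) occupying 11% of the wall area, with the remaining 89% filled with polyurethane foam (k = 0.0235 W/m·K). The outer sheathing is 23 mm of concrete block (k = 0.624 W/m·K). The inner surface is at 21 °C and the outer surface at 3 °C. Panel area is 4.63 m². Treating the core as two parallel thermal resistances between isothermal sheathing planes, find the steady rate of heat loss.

Sheathing layers in series; stud and cavity paths in parallel between them.
R_inner = 0.011/(0.142×4.63) = 0.01673 K/W
R_stud  = 0.145/(0.13×0.11×4.63) = 2.19 K/W
R_cav   = 0.145/(0.0235×0.89×4.63) = 1.497 K/W
1/R_core = 1/R_stud + 1/R_cav → R_core = 0.8893 K/W
R_outer = 0.023/(0.624×4.63) = 0.007961 K/W
R_total = 0.914 K/W
Q = ΔT/R_total = 18/0.914

Q ≈ 19.7 W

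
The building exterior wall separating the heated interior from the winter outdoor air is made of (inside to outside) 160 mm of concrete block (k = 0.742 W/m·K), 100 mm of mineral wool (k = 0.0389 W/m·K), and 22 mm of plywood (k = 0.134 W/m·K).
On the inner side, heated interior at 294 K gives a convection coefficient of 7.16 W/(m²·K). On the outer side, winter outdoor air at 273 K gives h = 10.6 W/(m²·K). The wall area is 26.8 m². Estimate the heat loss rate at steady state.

Model the wall as resistances in series:
R_inner film = 1/(h_i·A) = 1/(7.16×26.8) = 0.005211 K/W
R_concrete block = L/(kA) = 0.16/(0.742×26.8) = 0.008046 K/W
R_mineral wool = L/(kA) = 0.1/(0.0389×26.8) = 0.09592 K/W
R_plywood = L/(kA) = 0.022/(0.134×26.8) = 0.006126 K/W
R_outer film = 1/(h_o·A) = 1/(10.6×26.8) = 0.00352 K/W
R_total = 0.1188 K/W
Q = ΔT / R_total = 21 / 0.1188

Q ≈ 177 W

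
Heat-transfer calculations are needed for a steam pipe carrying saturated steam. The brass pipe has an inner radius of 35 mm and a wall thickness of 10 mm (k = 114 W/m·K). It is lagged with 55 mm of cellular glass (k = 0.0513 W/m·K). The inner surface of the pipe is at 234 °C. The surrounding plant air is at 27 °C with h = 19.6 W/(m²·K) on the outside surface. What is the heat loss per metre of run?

q′ ≈ 80.9 W/m

Per-layer cylindrical resistances, series-summed:
R_brass pipe wall = ln(45/35)/(2π×114×1) = 3.509×10^-4 K/W
R_cellular glass = ln(100/45)/(2π×0.0513×1) = 2.477 K/W
R_outer film = 1/(h_o·2πr_oL) = 1/(19.6×2π×0.1×1) = 0.0812 K/W
R_total = 2.559 K/W
Q = ΔT/R_total = 207/2.559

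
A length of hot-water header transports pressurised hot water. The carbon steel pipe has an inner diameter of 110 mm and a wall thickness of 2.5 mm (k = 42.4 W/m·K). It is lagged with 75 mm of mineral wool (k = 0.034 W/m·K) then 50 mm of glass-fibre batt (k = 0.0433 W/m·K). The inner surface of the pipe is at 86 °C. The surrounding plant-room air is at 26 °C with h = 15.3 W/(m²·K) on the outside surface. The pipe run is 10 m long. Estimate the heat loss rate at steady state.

Per-layer cylindrical resistances, series-summed:
R_carbon steel pipe wall = ln(57.5/55)/(2π×42.4×10) = 1.669×10^-5 K/W
R_mineral wool = ln(132.5/57.5)/(2π×0.034×10) = 0.3908 K/W
R_glass-fibre batt = ln(182.5/132.5)/(2π×0.0433×10) = 0.1177 K/W
R_outer film = 1/(h_o·2πr_oL) = 1/(15.3×2π×0.1825×10) = 0.0057 K/W
R_total = 0.5142 K/W
Q = ΔT/R_total = 60/0.5142

Q ≈ 117 W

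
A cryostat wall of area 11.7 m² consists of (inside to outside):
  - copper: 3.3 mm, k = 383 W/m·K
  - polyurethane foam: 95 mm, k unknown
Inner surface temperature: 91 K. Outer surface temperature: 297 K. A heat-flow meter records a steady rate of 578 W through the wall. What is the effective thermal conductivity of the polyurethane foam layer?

Using the resistance-network approach (series):
R_copper = L/(kA) = 0.0033/(383×11.7) = 7.364×10^-7 K/W
Sum of known resistances R_other = 7.364×10^-7 K/W
Total R = ΔT/Q = 206/578 = 0.3564 K/W
R_polyurethane foam = R_total − R_other = 0.3564 K/W
k = L/(R·A) = 0.095/(0.3564×11.7)

k ≈ 0.0228 W/(m·K)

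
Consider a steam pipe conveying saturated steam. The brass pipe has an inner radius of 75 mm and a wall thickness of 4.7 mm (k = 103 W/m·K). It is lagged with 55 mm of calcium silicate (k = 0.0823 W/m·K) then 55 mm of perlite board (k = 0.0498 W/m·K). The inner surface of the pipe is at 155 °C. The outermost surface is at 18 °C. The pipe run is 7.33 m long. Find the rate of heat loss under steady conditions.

Q ≈ 476 W

Treating each annulus and film as a series resistance:
R_brass pipe wall = ln(79.7/75)/(2π×103×7.33) = 1.281×10^-5 K/W
R_calcium silicate = ln(134.7/79.7)/(2π×0.0823×7.33) = 0.1385 K/W
R_perlite board = ln(189.7/134.7)/(2π×0.0498×7.33) = 0.1493 K/W
R_total = 0.2877 K/W
Q = ΔT/R_total = 137/0.2877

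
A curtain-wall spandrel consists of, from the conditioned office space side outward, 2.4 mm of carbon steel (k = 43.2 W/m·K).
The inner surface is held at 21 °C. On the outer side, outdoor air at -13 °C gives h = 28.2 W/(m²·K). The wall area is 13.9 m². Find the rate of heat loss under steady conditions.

Treating each layer as a thermal resistance in series:
R_carbon steel = L/(kA) = 0.0024/(43.2×13.9) = 3.997×10^-6 K/W
R_outer film = 1/(h_o·A) = 1/(28.2×13.9) = 0.002551 K/W
R_total = 0.002555 K/W
Q = ΔT / R_total = 34 / 0.002555

Q ≈ 13300 W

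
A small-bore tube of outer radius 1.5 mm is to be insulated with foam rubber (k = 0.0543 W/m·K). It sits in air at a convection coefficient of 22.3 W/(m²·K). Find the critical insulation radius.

r_cr ≈ 2.43 mm

For a cylinder r_cr = k/h = 0.0543/22.3
r_cr = 2.43 mm; since the bare radius (1.5 mm) is below r_cr, adding a thin layer of insulation will *increase* heat loss.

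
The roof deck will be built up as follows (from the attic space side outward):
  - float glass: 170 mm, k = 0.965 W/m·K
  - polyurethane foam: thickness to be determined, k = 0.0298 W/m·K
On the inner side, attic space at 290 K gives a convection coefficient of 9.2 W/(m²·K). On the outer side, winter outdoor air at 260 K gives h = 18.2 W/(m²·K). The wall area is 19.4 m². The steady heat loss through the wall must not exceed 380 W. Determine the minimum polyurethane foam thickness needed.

Series thermal resistances:
R_inner film = 1/(h_i·A) = 1/(9.2×19.4) = 0.005603 K/W
R_float glass = L/(kA) = 0.17/(0.965×19.4) = 0.009081 K/W
R_outer film = 1/(h_o·A) = 1/(18.2×19.4) = 0.002832 K/W
Sum of the known resistances R_other = 0.01752 K/W
Required total resistance R_tot = ΔT/Q_allow = 30/380 = 0.07895 K/W
R_polyurethane foam = R_tot − R_other = 0.06143 K/W
L = R·k·A = 0.06143×0.0298×19.4

L ≈ 35.5 mm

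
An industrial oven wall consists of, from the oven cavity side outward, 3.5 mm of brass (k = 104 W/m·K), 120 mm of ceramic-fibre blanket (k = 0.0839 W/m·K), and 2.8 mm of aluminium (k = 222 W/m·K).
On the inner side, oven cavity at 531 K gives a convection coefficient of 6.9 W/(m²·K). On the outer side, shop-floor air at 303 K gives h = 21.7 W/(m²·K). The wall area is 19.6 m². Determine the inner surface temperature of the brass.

T ≈ 511 K

Treating each layer as a thermal resistance in series:
R_inner film = 1/(h_i·A) = 1/(6.9×19.6) = 0.007394 K/W
R_brass = L/(kA) = 0.0035/(104×19.6) = 1.717×10^-6 K/W
R_ceramic-fibre blanket = L/(kA) = 0.12/(0.0839×19.6) = 0.07297 K/W
R_aluminium = L/(kA) = 0.0028/(222×19.6) = 6.435×10^-7 K/W
R_outer film = 1/(h_o·A) = 1/(21.7×19.6) = 0.002351 K/W
R_total = 0.08272 K/W;  Q = ΔT/R_total = 228/0.08272 = 2756 W
T_interface = T_inner − Q·ΣR(inner→interface) = 531 − 2760×0.007394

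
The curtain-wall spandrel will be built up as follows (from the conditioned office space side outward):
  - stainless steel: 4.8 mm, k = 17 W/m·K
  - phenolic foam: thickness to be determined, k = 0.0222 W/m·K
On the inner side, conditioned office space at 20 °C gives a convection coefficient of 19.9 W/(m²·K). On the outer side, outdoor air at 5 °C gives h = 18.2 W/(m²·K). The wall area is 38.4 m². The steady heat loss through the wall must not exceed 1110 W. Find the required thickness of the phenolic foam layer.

Using the resistance-network approach (series):
R_inner film = 1/(h_i·A) = 1/(19.9×38.4) = 0.001309 K/W
R_stainless steel = L/(kA) = 0.0048/(17×38.4) = 7.353×10^-6 K/W
R_outer film = 1/(h_o·A) = 1/(18.2×38.4) = 0.001431 K/W
Sum of the known resistances R_other = 0.002747 K/W
Required total resistance R_tot = ΔT/Q_allow = 15/1110 = 0.01351 K/W
R_phenolic foam = R_tot − R_other = 0.01077 K/W
L = R·k·A = 0.01077×0.0222×38.4

L ≈ 9.18 mm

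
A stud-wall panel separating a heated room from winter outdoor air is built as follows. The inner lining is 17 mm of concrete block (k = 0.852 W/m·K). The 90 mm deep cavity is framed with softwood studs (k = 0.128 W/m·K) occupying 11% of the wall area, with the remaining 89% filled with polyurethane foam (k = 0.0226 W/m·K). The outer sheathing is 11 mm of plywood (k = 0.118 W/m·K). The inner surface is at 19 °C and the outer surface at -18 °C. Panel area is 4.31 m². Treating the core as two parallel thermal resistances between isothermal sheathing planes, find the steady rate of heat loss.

Q ≈ 58.1 W

Sheathing layers in series; stud and cavity paths in parallel between them.
R_inner = 0.017/(0.852×4.31) = 0.004629 K/W
R_stud  = 0.09/(0.128×0.11×4.31) = 1.483 K/W
R_cav   = 0.09/(0.0226×0.89×4.31) = 1.038 K/W
1/R_core = 1/R_stud + 1/R_cav → R_core = 0.6107 K/W
R_outer = 0.011/(0.118×4.31) = 0.02163 K/W
R_total = 0.6369 K/W
Q = ΔT/R_total = 37/0.6369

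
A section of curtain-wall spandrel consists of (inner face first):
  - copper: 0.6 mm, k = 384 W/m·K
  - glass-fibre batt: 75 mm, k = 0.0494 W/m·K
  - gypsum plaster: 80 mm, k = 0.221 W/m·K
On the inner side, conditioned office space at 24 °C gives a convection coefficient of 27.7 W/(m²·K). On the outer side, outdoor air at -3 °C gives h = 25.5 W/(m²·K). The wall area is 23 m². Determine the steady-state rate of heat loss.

Model the wall as resistances in series:
R_inner film = 1/(h_i·A) = 1/(27.7×23) = 0.00157 K/W
R_copper = L/(kA) = 0.0006/(384×23) = 6.793×10^-8 K/W
R_glass-fibre batt = L/(kA) = 0.075/(0.0494×23) = 0.06601 K/W
R_gypsum plaster = L/(kA) = 0.08/(0.221×23) = 0.01574 K/W
R_outer film = 1/(h_o·A) = 1/(25.5×23) = 0.001705 K/W
R_total = 0.08502 K/W
Q = ΔT / R_total = 27 / 0.08502

Q ≈ 318 W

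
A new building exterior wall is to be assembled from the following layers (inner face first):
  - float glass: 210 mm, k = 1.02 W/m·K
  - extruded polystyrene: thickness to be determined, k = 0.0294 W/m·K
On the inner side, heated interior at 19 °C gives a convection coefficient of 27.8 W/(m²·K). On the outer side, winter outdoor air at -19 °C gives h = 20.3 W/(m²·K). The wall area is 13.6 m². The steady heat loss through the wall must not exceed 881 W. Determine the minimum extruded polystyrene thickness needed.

L ≈ 8.69 mm

Model the wall as resistances in series:
R_inner film = 1/(h_i·A) = 1/(27.8×13.6) = 0.002645 K/W
R_float glass = L/(kA) = 0.21/(1.02×13.6) = 0.01514 K/W
R_outer film = 1/(h_o·A) = 1/(20.3×13.6) = 0.003622 K/W
Sum of the known resistances R_other = 0.02141 K/W
Required total resistance R_tot = ΔT/Q_allow = 38/881 = 0.04313 K/W
R_extruded polystyrene = R_tot − R_other = 0.02173 K/W
L = R·k·A = 0.02173×0.0294×13.6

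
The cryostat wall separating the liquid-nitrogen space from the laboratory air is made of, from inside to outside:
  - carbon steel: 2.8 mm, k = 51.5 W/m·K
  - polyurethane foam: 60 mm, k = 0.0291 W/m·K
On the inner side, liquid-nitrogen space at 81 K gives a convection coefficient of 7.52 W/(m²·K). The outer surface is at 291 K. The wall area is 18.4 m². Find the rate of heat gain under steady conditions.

Q ≈ 1760 W

Treating each layer as a thermal resistance in series:
R_inner film = 1/(h_i·A) = 1/(7.52×18.4) = 0.007227 K/W
R_carbon steel = L/(kA) = 0.0028/(51.5×18.4) = 2.955×10^-6 K/W
R_polyurethane foam = L/(kA) = 0.06/(0.0291×18.4) = 0.1121 K/W
R_total = 0.1193 K/W
Q = ΔT / R_total = 210 / 0.1193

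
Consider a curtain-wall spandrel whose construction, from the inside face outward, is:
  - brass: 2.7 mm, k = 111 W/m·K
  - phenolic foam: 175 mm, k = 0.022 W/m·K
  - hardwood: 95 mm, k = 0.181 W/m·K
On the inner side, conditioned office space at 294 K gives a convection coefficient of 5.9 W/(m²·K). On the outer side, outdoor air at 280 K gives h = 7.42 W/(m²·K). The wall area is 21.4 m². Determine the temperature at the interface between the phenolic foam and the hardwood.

Model the wall as resistances in series:
R_inner film = 1/(h_i·A) = 1/(5.9×21.4) = 0.00792 K/W
R_brass = L/(kA) = 0.0027/(111×21.4) = 1.137×10^-6 K/W
R_phenolic foam = L/(kA) = 0.175/(0.022×21.4) = 0.3717 K/W
R_hardwood = L/(kA) = 0.095/(0.181×21.4) = 0.02453 K/W
R_outer film = 1/(h_o·A) = 1/(7.42×21.4) = 0.006298 K/W
R_total = 0.4105 K/W;  Q = ΔT/R_total = 14/0.4105 = 34.11 W
T_interface = T_inner − Q·ΣR(inner→interface) = 294 − 34.1×0.3796

T ≈ 281 K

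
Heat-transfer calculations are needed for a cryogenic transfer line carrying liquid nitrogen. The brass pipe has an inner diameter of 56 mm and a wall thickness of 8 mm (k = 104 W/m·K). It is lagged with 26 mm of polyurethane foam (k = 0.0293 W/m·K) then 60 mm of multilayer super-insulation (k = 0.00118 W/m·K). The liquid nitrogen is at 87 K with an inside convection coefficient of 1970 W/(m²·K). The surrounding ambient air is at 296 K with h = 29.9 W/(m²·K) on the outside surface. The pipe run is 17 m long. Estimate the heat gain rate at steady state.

For a radial system each layer contributes R = ln(r_out/r_in)/(2πkL); films add R = 1/(hA).
R_inner film = 1/(h_i·2πr₁L) = 1/(1970×2π×0.028×17) = 1.697×10^-4 K/W
R_brass pipe wall = ln(36/28)/(2π×104×17) = 2.262×10^-5 K/W
R_polyurethane foam = ln(62/36)/(2π×0.0293×17) = 0.1737 K/W
R_multilayer super-insulation = ln(122/62)/(2π×0.00118×17) = 5.37 K/W
R_outer film = 1/(h_o·2πr_oL) = 1/(29.9×2π×0.122×17) = 0.002566 K/W
R_total = 5.547 K/W
Q = ΔT/R_total = 209/5.547

Q ≈ 37.7 W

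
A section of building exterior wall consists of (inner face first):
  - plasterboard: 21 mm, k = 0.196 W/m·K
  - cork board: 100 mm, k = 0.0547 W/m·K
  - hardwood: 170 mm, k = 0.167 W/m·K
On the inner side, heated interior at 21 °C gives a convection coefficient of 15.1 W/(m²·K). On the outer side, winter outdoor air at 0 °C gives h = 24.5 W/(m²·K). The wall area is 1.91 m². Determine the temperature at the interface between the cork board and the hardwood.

T ≈ 7.27 °C

Thermal resistances in series:
R_inner film = 1/(h_i·A) = 1/(15.1×1.91) = 0.03467 K/W
R_plasterboard = L/(kA) = 0.021/(0.196×1.91) = 0.0561 K/W
R_cork board = L/(kA) = 0.1/(0.0547×1.91) = 0.9571 K/W
R_hardwood = L/(kA) = 0.17/(0.167×1.91) = 0.533 K/W
R_outer film = 1/(h_o·A) = 1/(24.5×1.91) = 0.02137 K/W
R_total = 1.602 K/W;  Q = ΔT/R_total = 21/1.602 = 13.11 W
T_interface = T_inner − Q·ΣR(inner→interface) = 21 − 13.1×1.048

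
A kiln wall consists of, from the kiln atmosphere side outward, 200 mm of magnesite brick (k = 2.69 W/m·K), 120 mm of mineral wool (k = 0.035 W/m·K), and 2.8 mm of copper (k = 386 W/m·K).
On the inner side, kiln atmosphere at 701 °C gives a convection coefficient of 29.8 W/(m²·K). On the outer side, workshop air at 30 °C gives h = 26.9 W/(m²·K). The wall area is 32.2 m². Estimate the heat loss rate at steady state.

Q ≈ 6050 W

Series thermal resistances:
R_inner film = 1/(h_i·A) = 1/(29.8×32.2) = 0.001042 K/W
R_magnesite brick = L/(kA) = 0.2/(2.69×32.2) = 0.002309 K/W
R_mineral wool = L/(kA) = 0.12/(0.035×32.2) = 0.1065 K/W
R_copper = L/(kA) = 0.0028/(386×32.2) = 2.253×10^-7 K/W
R_outer film = 1/(h_o·A) = 1/(26.9×32.2) = 0.001154 K/W
R_total = 0.111 K/W
Q = ΔT / R_total = 671 / 0.111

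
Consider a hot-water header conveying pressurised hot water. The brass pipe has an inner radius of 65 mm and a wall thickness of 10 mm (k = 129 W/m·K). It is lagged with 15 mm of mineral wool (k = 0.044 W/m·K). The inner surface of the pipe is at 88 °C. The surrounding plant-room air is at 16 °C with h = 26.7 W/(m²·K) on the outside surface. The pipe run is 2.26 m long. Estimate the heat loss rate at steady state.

Per-layer cylindrical resistances, series-summed:
R_brass pipe wall = ln(75/65)/(2π×129×2.26) = 7.812×10^-5 K/W
R_mineral wool = ln(90/75)/(2π×0.044×2.26) = 0.2918 K/W
R_outer film = 1/(h_o·2πr_oL) = 1/(26.7×2π×0.09×2.26) = 0.02931 K/W
R_total = 0.3212 K/W
Q = ΔT/R_total = 72/0.3212

Q ≈ 224 W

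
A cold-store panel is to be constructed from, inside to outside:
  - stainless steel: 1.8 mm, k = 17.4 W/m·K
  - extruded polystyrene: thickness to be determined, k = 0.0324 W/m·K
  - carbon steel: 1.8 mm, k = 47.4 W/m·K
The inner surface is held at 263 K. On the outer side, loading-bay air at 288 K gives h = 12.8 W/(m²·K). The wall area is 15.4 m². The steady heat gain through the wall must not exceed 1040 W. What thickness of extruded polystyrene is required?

Series thermal resistances:
R_stainless steel = L/(kA) = 0.0018/(17.4×15.4) = 6.717×10^-6 K/W
R_carbon steel = L/(kA) = 0.0018/(47.4×15.4) = 2.466×10^-6 K/W
R_outer film = 1/(h_o·A) = 1/(12.8×15.4) = 0.005073 K/W
Sum of the known resistances R_other = 0.005082 K/W
Required total resistance R_tot = ΔT/Q_allow = 25/1040 = 0.02404 K/W
R_extruded polystyrene = R_tot − R_other = 0.01896 K/W
L = R·k·A = 0.01896×0.0324×15.4

L ≈ 9.46 mm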